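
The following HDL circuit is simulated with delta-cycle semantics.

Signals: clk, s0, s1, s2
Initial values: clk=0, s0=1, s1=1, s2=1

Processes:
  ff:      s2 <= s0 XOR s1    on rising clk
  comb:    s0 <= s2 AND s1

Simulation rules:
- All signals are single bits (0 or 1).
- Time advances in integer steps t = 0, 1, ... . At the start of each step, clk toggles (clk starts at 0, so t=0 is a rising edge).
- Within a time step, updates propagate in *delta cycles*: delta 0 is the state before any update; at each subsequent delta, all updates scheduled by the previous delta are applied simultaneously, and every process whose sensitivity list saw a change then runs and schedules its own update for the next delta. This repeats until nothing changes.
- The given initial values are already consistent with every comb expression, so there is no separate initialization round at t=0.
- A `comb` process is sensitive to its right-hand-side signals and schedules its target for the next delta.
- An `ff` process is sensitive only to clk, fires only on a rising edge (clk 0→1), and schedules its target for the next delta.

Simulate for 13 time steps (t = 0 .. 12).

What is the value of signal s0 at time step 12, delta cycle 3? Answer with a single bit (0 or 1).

0

[bits: s1,s2,s0,clk]
t=0: Δ0=1110 Δ1=1111 Δ2=1011 Δ3=1001 | 3Δ
t=1: Δ0=1001 Δ1=1000 | 1Δ
t=2: Δ0=1000 Δ1=1001 Δ2=1101 Δ3=1111 | 3Δ
t=3: Δ0=1111 Δ1=1110 | 1Δ
t=4: Δ0=1110 Δ1=1111 Δ2=1011 Δ3=1001 | 3Δ
t=5: Δ0=1001 Δ1=1000 | 1Δ
t=6: Δ0=1000 Δ1=1001 Δ2=1101 Δ3=1111 | 3Δ
t=7: Δ0=1111 Δ1=1110 | 1Δ
t=8: Δ0=1110 Δ1=1111 Δ2=1011 Δ3=1001 | 3Δ
t=9: Δ0=1001 Δ1=1000 | 1Δ
t=10: Δ0=1000 Δ1=1001 Δ2=1101 Δ3=1111 | 3Δ
t=11: Δ0=1111 Δ1=1110 | 1Δ
t=12: Δ0=1110 Δ1=1111 Δ2=1011 Δ3=1001 | 3Δ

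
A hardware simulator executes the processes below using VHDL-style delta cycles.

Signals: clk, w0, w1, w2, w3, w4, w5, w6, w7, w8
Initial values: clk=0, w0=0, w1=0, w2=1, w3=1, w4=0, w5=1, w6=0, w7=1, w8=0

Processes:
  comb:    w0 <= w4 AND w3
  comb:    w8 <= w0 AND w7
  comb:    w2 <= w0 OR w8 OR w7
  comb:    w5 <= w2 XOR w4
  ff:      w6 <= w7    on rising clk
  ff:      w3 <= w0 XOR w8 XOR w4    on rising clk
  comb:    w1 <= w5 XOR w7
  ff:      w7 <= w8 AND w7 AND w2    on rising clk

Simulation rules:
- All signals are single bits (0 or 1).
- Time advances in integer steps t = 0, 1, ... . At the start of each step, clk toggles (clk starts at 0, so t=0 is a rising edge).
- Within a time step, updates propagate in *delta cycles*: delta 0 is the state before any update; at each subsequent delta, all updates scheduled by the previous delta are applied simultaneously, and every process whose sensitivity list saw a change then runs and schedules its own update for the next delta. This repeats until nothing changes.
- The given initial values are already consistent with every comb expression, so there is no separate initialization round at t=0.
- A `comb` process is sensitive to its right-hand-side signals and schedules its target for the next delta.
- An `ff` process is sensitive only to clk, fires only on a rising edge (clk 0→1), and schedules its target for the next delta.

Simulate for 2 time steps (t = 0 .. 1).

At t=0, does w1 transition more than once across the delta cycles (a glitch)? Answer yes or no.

yes

[bits: w0,w4,w6,w3,w8,w7,clk,w1,w5,w2]
t=0: Δ0=0001010011 Δ1=0001011011 Δ2=0010001011 Δ3=0010001110 Δ4=0010001100 Δ5=0010001000 | 5Δ
t=1: Δ0=0010001000 Δ1=0010000000 | 1Δ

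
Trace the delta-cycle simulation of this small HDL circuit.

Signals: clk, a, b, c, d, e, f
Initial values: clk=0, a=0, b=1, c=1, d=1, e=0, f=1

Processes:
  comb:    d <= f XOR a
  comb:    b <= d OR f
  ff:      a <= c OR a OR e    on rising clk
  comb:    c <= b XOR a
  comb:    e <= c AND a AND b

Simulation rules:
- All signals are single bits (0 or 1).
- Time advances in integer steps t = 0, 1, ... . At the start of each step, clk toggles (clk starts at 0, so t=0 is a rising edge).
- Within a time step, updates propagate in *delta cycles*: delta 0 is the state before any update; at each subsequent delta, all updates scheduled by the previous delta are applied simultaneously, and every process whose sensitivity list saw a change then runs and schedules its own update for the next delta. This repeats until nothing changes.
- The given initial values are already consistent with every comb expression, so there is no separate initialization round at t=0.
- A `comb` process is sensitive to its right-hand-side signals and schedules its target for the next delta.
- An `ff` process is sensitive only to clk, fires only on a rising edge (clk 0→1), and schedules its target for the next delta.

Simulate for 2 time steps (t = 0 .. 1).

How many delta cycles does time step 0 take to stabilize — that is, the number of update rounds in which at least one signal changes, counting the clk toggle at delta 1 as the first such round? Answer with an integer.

4

t=0 Δ0: b=1 c=1 clk=0 f=1 d=1 e=0 a=0
  Δ1: clk:0→1
  Δ2: a:0→1
  Δ3: c:1→0, d:1→0, e:0→1
  Δ4: e:1→0
  (4Δ to stable)
t=1 Δ0: b=1 c=0 clk=1 f=1 d=0 e=0 a=1
  Δ1: clk:1→0
  (1Δ to stable)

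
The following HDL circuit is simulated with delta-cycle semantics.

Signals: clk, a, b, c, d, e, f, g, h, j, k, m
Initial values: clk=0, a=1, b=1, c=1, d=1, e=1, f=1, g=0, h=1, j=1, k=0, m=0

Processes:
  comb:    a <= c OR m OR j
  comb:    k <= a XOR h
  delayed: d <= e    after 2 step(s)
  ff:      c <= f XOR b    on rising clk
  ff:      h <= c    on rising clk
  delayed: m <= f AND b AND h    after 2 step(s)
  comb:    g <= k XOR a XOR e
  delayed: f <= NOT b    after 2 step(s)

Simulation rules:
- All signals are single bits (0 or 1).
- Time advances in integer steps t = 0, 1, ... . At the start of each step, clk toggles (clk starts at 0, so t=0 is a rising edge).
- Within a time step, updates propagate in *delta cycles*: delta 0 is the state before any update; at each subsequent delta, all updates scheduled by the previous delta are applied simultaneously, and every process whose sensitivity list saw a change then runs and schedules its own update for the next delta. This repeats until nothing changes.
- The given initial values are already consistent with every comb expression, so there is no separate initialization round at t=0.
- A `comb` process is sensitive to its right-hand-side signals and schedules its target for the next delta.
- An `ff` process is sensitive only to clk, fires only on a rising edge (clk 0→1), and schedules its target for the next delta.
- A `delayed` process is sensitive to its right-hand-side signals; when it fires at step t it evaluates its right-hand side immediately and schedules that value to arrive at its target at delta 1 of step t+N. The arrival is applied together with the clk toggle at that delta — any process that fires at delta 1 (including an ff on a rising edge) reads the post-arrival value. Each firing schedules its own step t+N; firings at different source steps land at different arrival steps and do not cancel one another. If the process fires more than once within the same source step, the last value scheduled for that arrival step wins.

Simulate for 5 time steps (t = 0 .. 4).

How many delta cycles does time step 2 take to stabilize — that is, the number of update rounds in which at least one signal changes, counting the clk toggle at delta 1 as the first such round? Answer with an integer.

t=0 Δ0: g=0 m=0 clk=0 a=1 d=1 k=0 j=1 f=1 c=1 e=1 b=1 h=1
  Δ1: clk:0→1
  Δ2: c:1→0
  (2Δ to stable)
t=1 Δ0: g=0 m=0 clk=1 a=1 d=1 k=0 j=1 f=1 c=0 e=1 b=1 h=1
  Δ1: clk:1→0
  (1Δ to stable)
t=2 Δ0: g=0 m=0 clk=0 a=1 d=1 k=0 j=1 f=1 c=0 e=1 b=1 h=1
  Δ1: clk:0→1
  Δ2: h:1→0
  Δ3: k:0→1
  Δ4: g:0→1
  (4Δ to stable)
t=3 Δ0: g=1 m=0 clk=1 a=1 d=1 k=1 j=1 f=1 c=0 e=1 b=1 h=0
  Δ1: clk:1→0
  (1Δ to stable)
t=4 Δ0: g=1 m=0 clk=0 a=1 d=1 k=1 j=1 f=1 c=0 e=1 b=1 h=0
  Δ1: clk:0→1
  (1Δ to stable)

4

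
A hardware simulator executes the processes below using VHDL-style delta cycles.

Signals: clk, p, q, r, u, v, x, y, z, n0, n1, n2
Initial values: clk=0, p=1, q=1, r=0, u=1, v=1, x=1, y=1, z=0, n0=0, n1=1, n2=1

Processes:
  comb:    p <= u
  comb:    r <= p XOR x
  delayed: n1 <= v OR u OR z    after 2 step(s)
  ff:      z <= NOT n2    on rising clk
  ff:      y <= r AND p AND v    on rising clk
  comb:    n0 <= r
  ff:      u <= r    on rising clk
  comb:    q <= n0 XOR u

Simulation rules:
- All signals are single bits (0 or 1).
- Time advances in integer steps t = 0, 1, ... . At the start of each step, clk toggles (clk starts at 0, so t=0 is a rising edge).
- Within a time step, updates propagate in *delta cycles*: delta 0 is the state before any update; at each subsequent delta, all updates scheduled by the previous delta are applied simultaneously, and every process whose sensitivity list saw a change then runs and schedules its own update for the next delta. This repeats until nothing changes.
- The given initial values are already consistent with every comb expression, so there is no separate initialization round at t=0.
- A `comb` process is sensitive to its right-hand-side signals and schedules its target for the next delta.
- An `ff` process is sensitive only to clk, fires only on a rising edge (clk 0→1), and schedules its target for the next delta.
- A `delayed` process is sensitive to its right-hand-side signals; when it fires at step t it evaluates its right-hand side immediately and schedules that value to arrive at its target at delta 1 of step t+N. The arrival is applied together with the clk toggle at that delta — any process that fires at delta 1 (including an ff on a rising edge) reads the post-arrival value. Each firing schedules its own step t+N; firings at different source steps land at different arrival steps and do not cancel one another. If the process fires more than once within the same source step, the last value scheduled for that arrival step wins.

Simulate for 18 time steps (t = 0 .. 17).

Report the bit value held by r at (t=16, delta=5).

t0.Δ0 n1=1 y=1 x=1 u=1 n2=1 v=1 clk=0 q=1 p=1 n0=0 r=0 z=0
t0.Δ1 n1=1 y=1 x=1 u=1 n2=1 v=1 clk=1 q=1 p=1 n0=0 r=0 z=0
t0.Δ2 n1=1 y=0 x=1 u=0 n2=1 v=1 clk=1 q=1 p=1 n0=0 r=0 z=0
t0.Δ3 n1=1 y=0 x=1 u=0 n2=1 v=1 clk=1 q=0 p=0 n0=0 r=0 z=0
t0.Δ4 n1=1 y=0 x=1 u=0 n2=1 v=1 clk=1 q=0 p=0 n0=0 r=1 z=0
t0.Δ5 n1=1 y=0 x=1 u=0 n2=1 v=1 clk=1 q=0 p=0 n0=1 r=1 z=0
t0.Δ6 n1=1 y=0 x=1 u=0 n2=1 v=1 clk=1 q=1 p=0 n0=1 r=1 z=0
t1.Δ0 n1=1 y=0 x=1 u=0 n2=1 v=1 clk=1 q=1 p=0 n0=1 r=1 z=0
t1.Δ1 n1=1 y=0 x=1 u=0 n2=1 v=1 clk=0 q=1 p=0 n0=1 r=1 z=0
t2.Δ0 n1=1 y=0 x=1 u=0 n2=1 v=1 clk=0 q=1 p=0 n0=1 r=1 z=0
t2.Δ1 n1=1 y=0 x=1 u=0 n2=1 v=1 clk=1 q=1 p=0 n0=1 r=1 z=0
t2.Δ2 n1=1 y=0 x=1 u=1 n2=1 v=1 clk=1 q=1 p=0 n0=1 r=1 z=0
t2.Δ3 n1=1 y=0 x=1 u=1 n2=1 v=1 clk=1 q=0 p=1 n0=1 r=1 z=0
t2.Δ4 n1=1 y=0 x=1 u=1 n2=1 v=1 clk=1 q=0 p=1 n0=1 r=0 z=0
t2.Δ5 n1=1 y=0 x=1 u=1 n2=1 v=1 clk=1 q=0 p=1 n0=0 r=0 z=0
t2.Δ6 n1=1 y=0 x=1 u=1 n2=1 v=1 clk=1 q=1 p=1 n0=0 r=0 z=0
t3.Δ0 n1=1 y=0 x=1 u=1 n2=1 v=1 clk=1 q=1 p=1 n0=0 r=0 z=0
t3.Δ1 n1=1 y=0 x=1 u=1 n2=1 v=1 clk=0 q=1 p=1 n0=0 r=0 z=0
t4.Δ0 n1=1 y=0 x=1 u=1 n2=1 v=1 clk=0 q=1 p=1 n0=0 r=0 z=0
t4.Δ1 n1=1 y=0 x=1 u=1 n2=1 v=1 clk=1 q=1 p=1 n0=0 r=0 z=0
t4.Δ2 n1=1 y=0 x=1 u=0 n2=1 v=1 clk=1 q=1 p=1 n0=0 r=0 z=0
t4.Δ3 n1=1 y=0 x=1 u=0 n2=1 v=1 clk=1 q=0 p=0 n0=0 r=0 z=0
t4.Δ4 n1=1 y=0 x=1 u=0 n2=1 v=1 clk=1 q=0 p=0 n0=0 r=1 z=0
t4.Δ5 n1=1 y=0 x=1 u=0 n2=1 v=1 clk=1 q=0 p=0 n0=1 r=1 z=0
t4.Δ6 n1=1 y=0 x=1 u=0 n2=1 v=1 clk=1 q=1 p=0 n0=1 r=1 z=0
t5.Δ0 n1=1 y=0 x=1 u=0 n2=1 v=1 clk=1 q=1 p=0 n0=1 r=1 z=0
t5.Δ1 n1=1 y=0 x=1 u=0 n2=1 v=1 clk=0 q=1 p=0 n0=1 r=1 z=0
t6.Δ0 n1=1 y=0 x=1 u=0 n2=1 v=1 clk=0 q=1 p=0 n0=1 r=1 z=0
t6.Δ1 n1=1 y=0 x=1 u=0 n2=1 v=1 clk=1 q=1 p=0 n0=1 r=1 z=0
t6.Δ2 n1=1 y=0 x=1 u=1 n2=1 v=1 clk=1 q=1 p=0 n0=1 r=1 z=0
t6.Δ3 n1=1 y=0 x=1 u=1 n2=1 v=1 clk=1 q=0 p=1 n0=1 r=1 z=0
t6.Δ4 n1=1 y=0 x=1 u=1 n2=1 v=1 clk=1 q=0 p=1 n0=1 r=0 z=0
t6.Δ5 n1=1 y=0 x=1 u=1 n2=1 v=1 clk=1 q=0 p=1 n0=0 r=0 z=0
t6.Δ6 n1=1 y=0 x=1 u=1 n2=1 v=1 clk=1 q=1 p=1 n0=0 r=0 z=0
t7.Δ0 n1=1 y=0 x=1 u=1 n2=1 v=1 clk=1 q=1 p=1 n0=0 r=0 z=0
t7.Δ1 n1=1 y=0 x=1 u=1 n2=1 v=1 clk=0 q=1 p=1 n0=0 r=0 z=0
t8.Δ0 n1=1 y=0 x=1 u=1 n2=1 v=1 clk=0 q=1 p=1 n0=0 r=0 z=0
t8.Δ1 n1=1 y=0 x=1 u=1 n2=1 v=1 clk=1 q=1 p=1 n0=0 r=0 z=0
t8.Δ2 n1=1 y=0 x=1 u=0 n2=1 v=1 clk=1 q=1 p=1 n0=0 r=0 z=0
t8.Δ3 n1=1 y=0 x=1 u=0 n2=1 v=1 clk=1 q=0 p=0 n0=0 r=0 z=0
t8.Δ4 n1=1 y=0 x=1 u=0 n2=1 v=1 clk=1 q=0 p=0 n0=0 r=1 z=0
t8.Δ5 n1=1 y=0 x=1 u=0 n2=1 v=1 clk=1 q=0 p=0 n0=1 r=1 z=0
t8.Δ6 n1=1 y=0 x=1 u=0 n2=1 v=1 clk=1 q=1 p=0 n0=1 r=1 z=0
t9.Δ0 n1=1 y=0 x=1 u=0 n2=1 v=1 clk=1 q=1 p=0 n0=1 r=1 z=0
t9.Δ1 n1=1 y=0 x=1 u=0 n2=1 v=1 clk=0 q=1 p=0 n0=1 r=1 z=0
t10.Δ0 n1=1 y=0 x=1 u=0 n2=1 v=1 clk=0 q=1 p=0 n0=1 r=1 z=0
t10.Δ1 n1=1 y=0 x=1 u=0 n2=1 v=1 clk=1 q=1 p=0 n0=1 r=1 z=0
t10.Δ2 n1=1 y=0 x=1 u=1 n2=1 v=1 clk=1 q=1 p=0 n0=1 r=1 z=0
t10.Δ3 n1=1 y=0 x=1 u=1 n2=1 v=1 clk=1 q=0 p=1 n0=1 r=1 z=0
t10.Δ4 n1=1 y=0 x=1 u=1 n2=1 v=1 clk=1 q=0 p=1 n0=1 r=0 z=0
t10.Δ5 n1=1 y=0 x=1 u=1 n2=1 v=1 clk=1 q=0 p=1 n0=0 r=0 z=0
t10.Δ6 n1=1 y=0 x=1 u=1 n2=1 v=1 clk=1 q=1 p=1 n0=0 r=0 z=0
t11.Δ0 n1=1 y=0 x=1 u=1 n2=1 v=1 clk=1 q=1 p=1 n0=0 r=0 z=0
t11.Δ1 n1=1 y=0 x=1 u=1 n2=1 v=1 clk=0 q=1 p=1 n0=0 r=0 z=0
t12.Δ0 n1=1 y=0 x=1 u=1 n2=1 v=1 clk=0 q=1 p=1 n0=0 r=0 z=0
t12.Δ1 n1=1 y=0 x=1 u=1 n2=1 v=1 clk=1 q=1 p=1 n0=0 r=0 z=0
t12.Δ2 n1=1 y=0 x=1 u=0 n2=1 v=1 clk=1 q=1 p=1 n0=0 r=0 z=0
t12.Δ3 n1=1 y=0 x=1 u=0 n2=1 v=1 clk=1 q=0 p=0 n0=0 r=0 z=0
t12.Δ4 n1=1 y=0 x=1 u=0 n2=1 v=1 clk=1 q=0 p=0 n0=0 r=1 z=0
t12.Δ5 n1=1 y=0 x=1 u=0 n2=1 v=1 clk=1 q=0 p=0 n0=1 r=1 z=0
t12.Δ6 n1=1 y=0 x=1 u=0 n2=1 v=1 clk=1 q=1 p=0 n0=1 r=1 z=0
t13.Δ0 n1=1 y=0 x=1 u=0 n2=1 v=1 clk=1 q=1 p=0 n0=1 r=1 z=0
t13.Δ1 n1=1 y=0 x=1 u=0 n2=1 v=1 clk=0 q=1 p=0 n0=1 r=1 z=0
t14.Δ0 n1=1 y=0 x=1 u=0 n2=1 v=1 clk=0 q=1 p=0 n0=1 r=1 z=0
t14.Δ1 n1=1 y=0 x=1 u=0 n2=1 v=1 clk=1 q=1 p=0 n0=1 r=1 z=0
t14.Δ2 n1=1 y=0 x=1 u=1 n2=1 v=1 clk=1 q=1 p=0 n0=1 r=1 z=0
t14.Δ3 n1=1 y=0 x=1 u=1 n2=1 v=1 clk=1 q=0 p=1 n0=1 r=1 z=0
t14.Δ4 n1=1 y=0 x=1 u=1 n2=1 v=1 clk=1 q=0 p=1 n0=1 r=0 z=0
t14.Δ5 n1=1 y=0 x=1 u=1 n2=1 v=1 clk=1 q=0 p=1 n0=0 r=0 z=0
t14.Δ6 n1=1 y=0 x=1 u=1 n2=1 v=1 clk=1 q=1 p=1 n0=0 r=0 z=0
t15.Δ0 n1=1 y=0 x=1 u=1 n2=1 v=1 clk=1 q=1 p=1 n0=0 r=0 z=0
t15.Δ1 n1=1 y=0 x=1 u=1 n2=1 v=1 clk=0 q=1 p=1 n0=0 r=0 z=0
t16.Δ0 n1=1 y=0 x=1 u=1 n2=1 v=1 clk=0 q=1 p=1 n0=0 r=0 z=0
t16.Δ1 n1=1 y=0 x=1 u=1 n2=1 v=1 clk=1 q=1 p=1 n0=0 r=0 z=0
t16.Δ2 n1=1 y=0 x=1 u=0 n2=1 v=1 clk=1 q=1 p=1 n0=0 r=0 z=0
t16.Δ3 n1=1 y=0 x=1 u=0 n2=1 v=1 clk=1 q=0 p=0 n0=0 r=0 z=0
t16.Δ4 n1=1 y=0 x=1 u=0 n2=1 v=1 clk=1 q=0 p=0 n0=0 r=1 z=0
t16.Δ5 n1=1 y=0 x=1 u=0 n2=1 v=1 clk=1 q=0 p=0 n0=1 r=1 z=0
t16.Δ6 n1=1 y=0 x=1 u=0 n2=1 v=1 clk=1 q=1 p=0 n0=1 r=1 z=0
t17.Δ0 n1=1 y=0 x=1 u=0 n2=1 v=1 clk=1 q=1 p=0 n0=1 r=1 z=0
t17.Δ1 n1=1 y=0 x=1 u=0 n2=1 v=1 clk=0 q=1 p=0 n0=1 r=1 z=0

1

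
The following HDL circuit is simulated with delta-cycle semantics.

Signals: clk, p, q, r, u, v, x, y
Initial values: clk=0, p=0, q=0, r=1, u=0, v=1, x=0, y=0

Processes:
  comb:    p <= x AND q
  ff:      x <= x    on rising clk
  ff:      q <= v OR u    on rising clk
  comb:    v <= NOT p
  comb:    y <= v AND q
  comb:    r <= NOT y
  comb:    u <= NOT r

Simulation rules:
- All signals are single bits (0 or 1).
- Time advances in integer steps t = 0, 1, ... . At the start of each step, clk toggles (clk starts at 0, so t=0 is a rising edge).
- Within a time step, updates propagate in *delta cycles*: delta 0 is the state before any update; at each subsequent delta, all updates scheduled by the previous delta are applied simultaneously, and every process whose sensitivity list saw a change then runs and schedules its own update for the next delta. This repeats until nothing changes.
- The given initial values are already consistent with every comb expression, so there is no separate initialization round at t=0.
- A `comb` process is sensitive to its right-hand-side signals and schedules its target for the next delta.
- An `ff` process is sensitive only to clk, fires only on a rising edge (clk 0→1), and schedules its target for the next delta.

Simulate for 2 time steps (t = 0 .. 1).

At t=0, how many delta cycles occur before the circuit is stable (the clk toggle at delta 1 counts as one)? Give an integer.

5

t0.Δ0 v=1 y=0 u=0 r=1 clk=0 p=0 x=0 q=0
t0.Δ1 v=1 y=0 u=0 r=1 clk=1 p=0 x=0 q=0
t0.Δ2 v=1 y=0 u=0 r=1 clk=1 p=0 x=0 q=1
t0.Δ3 v=1 y=1 u=0 r=1 clk=1 p=0 x=0 q=1
t0.Δ4 v=1 y=1 u=0 r=0 clk=1 p=0 x=0 q=1
t0.Δ5 v=1 y=1 u=1 r=0 clk=1 p=0 x=0 q=1
t1.Δ0 v=1 y=1 u=1 r=0 clk=1 p=0 x=0 q=1
t1.Δ1 v=1 y=1 u=1 r=0 clk=0 p=0 x=0 q=1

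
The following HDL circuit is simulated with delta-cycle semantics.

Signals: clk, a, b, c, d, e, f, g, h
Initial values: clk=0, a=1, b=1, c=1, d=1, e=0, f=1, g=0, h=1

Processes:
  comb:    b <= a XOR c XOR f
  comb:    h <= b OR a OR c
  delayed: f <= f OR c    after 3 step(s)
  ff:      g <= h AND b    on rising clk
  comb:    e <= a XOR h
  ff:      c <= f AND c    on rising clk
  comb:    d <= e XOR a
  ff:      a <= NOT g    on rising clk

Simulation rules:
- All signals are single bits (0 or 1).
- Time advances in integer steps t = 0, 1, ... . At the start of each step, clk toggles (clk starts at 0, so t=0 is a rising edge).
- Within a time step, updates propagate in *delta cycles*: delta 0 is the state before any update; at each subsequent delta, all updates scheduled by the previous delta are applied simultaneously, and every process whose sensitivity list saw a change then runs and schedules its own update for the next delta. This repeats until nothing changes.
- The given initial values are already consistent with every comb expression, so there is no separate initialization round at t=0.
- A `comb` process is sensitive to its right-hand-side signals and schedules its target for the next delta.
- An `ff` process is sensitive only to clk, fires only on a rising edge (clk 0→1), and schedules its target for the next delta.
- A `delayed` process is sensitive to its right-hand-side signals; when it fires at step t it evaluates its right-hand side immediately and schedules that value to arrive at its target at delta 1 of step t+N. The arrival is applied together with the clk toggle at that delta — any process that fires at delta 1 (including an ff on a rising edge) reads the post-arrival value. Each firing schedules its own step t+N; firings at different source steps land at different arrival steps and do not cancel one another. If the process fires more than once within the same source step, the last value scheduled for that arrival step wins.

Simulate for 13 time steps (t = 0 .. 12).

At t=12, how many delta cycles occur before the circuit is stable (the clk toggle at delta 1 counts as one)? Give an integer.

2

t=0 Δ0: f=1 clk=0 h=1 b=1 a=1 d=1 g=0 e=0 c=1
  Δ1: clk:0→1
  Δ2: g:0→1
  (2Δ to stable)
t=1 Δ0: f=1 clk=1 h=1 b=1 a=1 d=1 g=1 e=0 c=1
  Δ1: clk:1→0
  (1Δ to stable)
t=2 Δ0: f=1 clk=0 h=1 b=1 a=1 d=1 g=1 e=0 c=1
  Δ1: clk:0→1
  Δ2: a:1→0
  Δ3: b:1→0, d:1→0, e:0→1
  Δ4: d:0→1
  (4Δ to stable)
t=3 Δ0: f=1 clk=1 h=1 b=0 a=0 d=1 g=1 e=1 c=1
  Δ1: clk:1→0
  (1Δ to stable)
t=4 Δ0: f=1 clk=0 h=1 b=0 a=0 d=1 g=1 e=1 c=1
  Δ1: clk:0→1
  Δ2: g:1→0
  (2Δ to stable)
t=5 Δ0: f=1 clk=1 h=1 b=0 a=0 d=1 g=0 e=1 c=1
  Δ1: clk:1→0
  (1Δ to stable)
t=6 Δ0: f=1 clk=0 h=1 b=0 a=0 d=1 g=0 e=1 c=1
  Δ1: clk:0→1
  Δ2: a:0→1
  Δ3: b:0→1, d:1→0, e:1→0
  Δ4: d:0→1
  (4Δ to stable)
t=7 Δ0: f=1 clk=1 h=1 b=1 a=1 d=1 g=0 e=0 c=1
  Δ1: clk:1→0
  (1Δ to stable)
t=8 Δ0: f=1 clk=0 h=1 b=1 a=1 d=1 g=0 e=0 c=1
  Δ1: clk:0→1
  Δ2: g:0→1
  (2Δ to stable)
t=9 Δ0: f=1 clk=1 h=1 b=1 a=1 d=1 g=1 e=0 c=1
  Δ1: clk:1→0
  (1Δ to stable)
t=10 Δ0: f=1 clk=0 h=1 b=1 a=1 d=1 g=1 e=0 c=1
  Δ1: clk:0→1
  Δ2: a:1→0
  Δ3: b:1→0, d:1→0, e:0→1
  Δ4: d:0→1
  (4Δ to stable)
t=11 Δ0: f=1 clk=1 h=1 b=0 a=0 d=1 g=1 e=1 c=1
  Δ1: clk:1→0
  (1Δ to stable)
t=12 Δ0: f=1 clk=0 h=1 b=0 a=0 d=1 g=1 e=1 c=1
  Δ1: clk:0→1
  Δ2: g:1→0
  (2Δ to stable)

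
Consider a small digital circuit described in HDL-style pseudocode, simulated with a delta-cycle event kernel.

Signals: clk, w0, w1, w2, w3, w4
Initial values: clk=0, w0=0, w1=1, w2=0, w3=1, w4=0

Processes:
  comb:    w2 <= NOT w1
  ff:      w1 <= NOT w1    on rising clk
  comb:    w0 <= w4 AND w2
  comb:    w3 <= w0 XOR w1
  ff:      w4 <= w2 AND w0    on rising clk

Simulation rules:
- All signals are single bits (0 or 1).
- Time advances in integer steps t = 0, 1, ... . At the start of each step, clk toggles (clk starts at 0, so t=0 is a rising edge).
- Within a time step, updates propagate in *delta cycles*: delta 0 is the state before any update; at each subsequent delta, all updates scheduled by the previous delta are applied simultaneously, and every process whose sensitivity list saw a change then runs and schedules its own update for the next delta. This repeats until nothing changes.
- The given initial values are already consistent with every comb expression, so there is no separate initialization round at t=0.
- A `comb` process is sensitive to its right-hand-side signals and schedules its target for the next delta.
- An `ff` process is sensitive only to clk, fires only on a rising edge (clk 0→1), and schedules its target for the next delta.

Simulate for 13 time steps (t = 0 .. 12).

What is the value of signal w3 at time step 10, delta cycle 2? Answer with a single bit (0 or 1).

0

[bits: w2,w1,clk,w3,w4,w0]
t=0: Δ0=010100 Δ1=011100 Δ2=001100 Δ3=101000 | 3Δ
t=1: Δ0=101000 Δ1=100000 | 1Δ
t=2: Δ0=100000 Δ1=101000 Δ2=111000 Δ3=011100 | 3Δ
t=3: Δ0=011100 Δ1=010100 | 1Δ
t=4: Δ0=010100 Δ1=011100 Δ2=001100 Δ3=101000 | 3Δ
t=5: Δ0=101000 Δ1=100000 | 1Δ
t=6: Δ0=100000 Δ1=101000 Δ2=111000 Δ3=011100 | 3Δ
t=7: Δ0=011100 Δ1=010100 | 1Δ
t=8: Δ0=010100 Δ1=011100 Δ2=001100 Δ3=101000 | 3Δ
t=9: Δ0=101000 Δ1=100000 | 1Δ
t=10: Δ0=100000 Δ1=101000 Δ2=111000 Δ3=011100 | 3Δ
t=11: Δ0=011100 Δ1=010100 | 1Δ
t=12: Δ0=010100 Δ1=011100 Δ2=001100 Δ3=101000 | 3Δ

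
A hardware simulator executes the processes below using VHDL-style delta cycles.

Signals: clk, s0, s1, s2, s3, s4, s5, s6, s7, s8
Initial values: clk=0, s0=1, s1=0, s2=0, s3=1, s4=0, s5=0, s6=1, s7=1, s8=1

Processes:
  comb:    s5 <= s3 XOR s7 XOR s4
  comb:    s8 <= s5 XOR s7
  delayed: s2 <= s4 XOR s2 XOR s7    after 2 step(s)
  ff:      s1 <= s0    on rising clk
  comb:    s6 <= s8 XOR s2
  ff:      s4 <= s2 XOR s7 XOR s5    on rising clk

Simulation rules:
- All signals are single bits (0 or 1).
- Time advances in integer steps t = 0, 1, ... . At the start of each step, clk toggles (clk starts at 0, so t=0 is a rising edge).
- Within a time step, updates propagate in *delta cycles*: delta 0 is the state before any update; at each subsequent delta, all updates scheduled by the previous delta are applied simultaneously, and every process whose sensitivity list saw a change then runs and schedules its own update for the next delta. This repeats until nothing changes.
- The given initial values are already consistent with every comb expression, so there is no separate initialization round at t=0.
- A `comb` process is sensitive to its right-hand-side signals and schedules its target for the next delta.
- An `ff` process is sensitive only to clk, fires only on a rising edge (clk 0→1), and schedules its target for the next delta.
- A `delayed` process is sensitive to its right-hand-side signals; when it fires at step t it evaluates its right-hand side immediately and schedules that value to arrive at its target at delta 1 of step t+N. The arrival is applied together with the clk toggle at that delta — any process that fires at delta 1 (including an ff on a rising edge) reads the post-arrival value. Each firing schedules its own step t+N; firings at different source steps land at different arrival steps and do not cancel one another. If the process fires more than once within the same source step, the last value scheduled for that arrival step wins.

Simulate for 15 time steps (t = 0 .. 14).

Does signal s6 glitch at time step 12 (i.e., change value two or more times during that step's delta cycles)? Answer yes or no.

t0.Δ0 s1=0 s3=1 s7=1 s8=1 s5=0 s6=1 s2=0 s0=1 s4=0 clk=0
t0.Δ1 s1=0 s3=1 s7=1 s8=1 s5=0 s6=1 s2=0 s0=1 s4=0 clk=1
t0.Δ2 s1=1 s3=1 s7=1 s8=1 s5=0 s6=1 s2=0 s0=1 s4=1 clk=1
t0.Δ3 s1=1 s3=1 s7=1 s8=1 s5=1 s6=1 s2=0 s0=1 s4=1 clk=1
t0.Δ4 s1=1 s3=1 s7=1 s8=0 s5=1 s6=1 s2=0 s0=1 s4=1 clk=1
t0.Δ5 s1=1 s3=1 s7=1 s8=0 s5=1 s6=0 s2=0 s0=1 s4=1 clk=1
t1.Δ0 s1=1 s3=1 s7=1 s8=0 s5=1 s6=0 s2=0 s0=1 s4=1 clk=1
t1.Δ1 s1=1 s3=1 s7=1 s8=0 s5=1 s6=0 s2=0 s0=1 s4=1 clk=0
t2.Δ0 s1=1 s3=1 s7=1 s8=0 s5=1 s6=0 s2=0 s0=1 s4=1 clk=0
t2.Δ1 s1=1 s3=1 s7=1 s8=0 s5=1 s6=0 s2=0 s0=1 s4=1 clk=1
t2.Δ2 s1=1 s3=1 s7=1 s8=0 s5=1 s6=0 s2=0 s0=1 s4=0 clk=1
t2.Δ3 s1=1 s3=1 s7=1 s8=0 s5=0 s6=0 s2=0 s0=1 s4=0 clk=1
t2.Δ4 s1=1 s3=1 s7=1 s8=1 s5=0 s6=0 s2=0 s0=1 s4=0 clk=1
t2.Δ5 s1=1 s3=1 s7=1 s8=1 s5=0 s6=1 s2=0 s0=1 s4=0 clk=1
t3.Δ0 s1=1 s3=1 s7=1 s8=1 s5=0 s6=1 s2=0 s0=1 s4=0 clk=1
t3.Δ1 s1=1 s3=1 s7=1 s8=1 s5=0 s6=1 s2=0 s0=1 s4=0 clk=0
t4.Δ0 s1=1 s3=1 s7=1 s8=1 s5=0 s6=1 s2=0 s0=1 s4=0 clk=0
t4.Δ1 s1=1 s3=1 s7=1 s8=1 s5=0 s6=1 s2=1 s0=1 s4=0 clk=1
t4.Δ2 s1=1 s3=1 s7=1 s8=1 s5=0 s6=0 s2=1 s0=1 s4=0 clk=1
t5.Δ0 s1=1 s3=1 s7=1 s8=1 s5=0 s6=0 s2=1 s0=1 s4=0 clk=1
t5.Δ1 s1=1 s3=1 s7=1 s8=1 s5=0 s6=0 s2=1 s0=1 s4=0 clk=0
t6.Δ0 s1=1 s3=1 s7=1 s8=1 s5=0 s6=0 s2=1 s0=1 s4=0 clk=0
t6.Δ1 s1=1 s3=1 s7=1 s8=1 s5=0 s6=0 s2=0 s0=1 s4=0 clk=1
t6.Δ2 s1=1 s3=1 s7=1 s8=1 s5=0 s6=1 s2=0 s0=1 s4=1 clk=1
t6.Δ3 s1=1 s3=1 s7=1 s8=1 s5=1 s6=1 s2=0 s0=1 s4=1 clk=1
t6.Δ4 s1=1 s3=1 s7=1 s8=0 s5=1 s6=1 s2=0 s0=1 s4=1 clk=1
t6.Δ5 s1=1 s3=1 s7=1 s8=0 s5=1 s6=0 s2=0 s0=1 s4=1 clk=1
t7.Δ0 s1=1 s3=1 s7=1 s8=0 s5=1 s6=0 s2=0 s0=1 s4=1 clk=1
t7.Δ1 s1=1 s3=1 s7=1 s8=0 s5=1 s6=0 s2=0 s0=1 s4=1 clk=0
t8.Δ0 s1=1 s3=1 s7=1 s8=0 s5=1 s6=0 s2=0 s0=1 s4=1 clk=0
t8.Δ1 s1=1 s3=1 s7=1 s8=0 s5=1 s6=0 s2=0 s0=1 s4=1 clk=1
t8.Δ2 s1=1 s3=1 s7=1 s8=0 s5=1 s6=0 s2=0 s0=1 s4=0 clk=1
t8.Δ3 s1=1 s3=1 s7=1 s8=0 s5=0 s6=0 s2=0 s0=1 s4=0 clk=1
t8.Δ4 s1=1 s3=1 s7=1 s8=1 s5=0 s6=0 s2=0 s0=1 s4=0 clk=1
t8.Δ5 s1=1 s3=1 s7=1 s8=1 s5=0 s6=1 s2=0 s0=1 s4=0 clk=1
t9.Δ0 s1=1 s3=1 s7=1 s8=1 s5=0 s6=1 s2=0 s0=1 s4=0 clk=1
t9.Δ1 s1=1 s3=1 s7=1 s8=1 s5=0 s6=1 s2=0 s0=1 s4=0 clk=0
t10.Δ0 s1=1 s3=1 s7=1 s8=1 s5=0 s6=1 s2=0 s0=1 s4=0 clk=0
t10.Δ1 s1=1 s3=1 s7=1 s8=1 s5=0 s6=1 s2=1 s0=1 s4=0 clk=1
t10.Δ2 s1=1 s3=1 s7=1 s8=1 s5=0 s6=0 s2=1 s0=1 s4=0 clk=1
t11.Δ0 s1=1 s3=1 s7=1 s8=1 s5=0 s6=0 s2=1 s0=1 s4=0 clk=1
t11.Δ1 s1=1 s3=1 s7=1 s8=1 s5=0 s6=0 s2=1 s0=1 s4=0 clk=0
t12.Δ0 s1=1 s3=1 s7=1 s8=1 s5=0 s6=0 s2=1 s0=1 s4=0 clk=0
t12.Δ1 s1=1 s3=1 s7=1 s8=1 s5=0 s6=0 s2=0 s0=1 s4=0 clk=1
t12.Δ2 s1=1 s3=1 s7=1 s8=1 s5=0 s6=1 s2=0 s0=1 s4=1 clk=1
t12.Δ3 s1=1 s3=1 s7=1 s8=1 s5=1 s6=1 s2=0 s0=1 s4=1 clk=1
t12.Δ4 s1=1 s3=1 s7=1 s8=0 s5=1 s6=1 s2=0 s0=1 s4=1 clk=1
t12.Δ5 s1=1 s3=1 s7=1 s8=0 s5=1 s6=0 s2=0 s0=1 s4=1 clk=1
t13.Δ0 s1=1 s3=1 s7=1 s8=0 s5=1 s6=0 s2=0 s0=1 s4=1 clk=1
t13.Δ1 s1=1 s3=1 s7=1 s8=0 s5=1 s6=0 s2=0 s0=1 s4=1 clk=0
t14.Δ0 s1=1 s3=1 s7=1 s8=0 s5=1 s6=0 s2=0 s0=1 s4=1 clk=0
t14.Δ1 s1=1 s3=1 s7=1 s8=0 s5=1 s6=0 s2=0 s0=1 s4=1 clk=1
t14.Δ2 s1=1 s3=1 s7=1 s8=0 s5=1 s6=0 s2=0 s0=1 s4=0 clk=1
t14.Δ3 s1=1 s3=1 s7=1 s8=0 s5=0 s6=0 s2=0 s0=1 s4=0 clk=1
t14.Δ4 s1=1 s3=1 s7=1 s8=1 s5=0 s6=0 s2=0 s0=1 s4=0 clk=1
t14.Δ5 s1=1 s3=1 s7=1 s8=1 s5=0 s6=1 s2=0 s0=1 s4=0 clk=1

yes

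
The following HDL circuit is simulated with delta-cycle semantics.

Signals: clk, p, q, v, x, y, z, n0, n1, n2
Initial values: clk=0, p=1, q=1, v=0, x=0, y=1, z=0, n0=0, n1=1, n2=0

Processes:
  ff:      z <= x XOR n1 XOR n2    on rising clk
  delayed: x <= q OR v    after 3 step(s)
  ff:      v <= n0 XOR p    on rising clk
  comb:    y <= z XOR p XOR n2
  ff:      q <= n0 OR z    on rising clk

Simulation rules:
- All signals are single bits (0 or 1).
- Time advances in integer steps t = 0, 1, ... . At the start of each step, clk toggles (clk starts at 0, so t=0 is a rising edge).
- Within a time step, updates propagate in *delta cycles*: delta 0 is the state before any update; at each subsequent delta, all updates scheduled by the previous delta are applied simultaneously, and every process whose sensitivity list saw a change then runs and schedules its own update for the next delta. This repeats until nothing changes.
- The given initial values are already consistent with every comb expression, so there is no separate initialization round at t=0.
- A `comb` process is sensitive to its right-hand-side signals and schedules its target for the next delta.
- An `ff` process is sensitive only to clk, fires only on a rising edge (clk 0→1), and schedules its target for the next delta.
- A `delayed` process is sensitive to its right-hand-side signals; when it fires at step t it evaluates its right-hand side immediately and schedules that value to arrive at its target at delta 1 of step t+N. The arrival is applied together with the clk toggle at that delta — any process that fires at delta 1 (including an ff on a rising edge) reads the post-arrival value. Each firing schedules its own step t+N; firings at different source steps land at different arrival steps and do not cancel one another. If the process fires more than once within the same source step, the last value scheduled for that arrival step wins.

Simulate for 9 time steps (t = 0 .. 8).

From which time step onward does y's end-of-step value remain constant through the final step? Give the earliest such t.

[bits: n1,n2,y,p,q,x,n0,clk,z,v]
t=0: Δ0=1011100000 Δ1=1011100100 Δ2=1011000111 Δ3=1001000111 | 3Δ
t=1: Δ0=1001000111 Δ1=1001000011 | 1Δ
t=2: Δ0=1001000011 Δ1=1001000111 Δ2=1001100111 | 2Δ
t=3: Δ0=1001100111 Δ1=1001110011 | 1Δ
t=4: Δ0=1001110011 Δ1=1001110111 Δ2=1001110101 Δ3=1011110101 | 3Δ
t=5: Δ0=1011110101 Δ1=1011110001 | 1Δ
t=6: Δ0=1011110001 Δ1=1011110101 Δ2=1011010101 | 2Δ
t=7: Δ0=1011010101 Δ1=1011010001 | 1Δ
t=8: Δ0=1011010001 Δ1=1011010101 | 1Δ

4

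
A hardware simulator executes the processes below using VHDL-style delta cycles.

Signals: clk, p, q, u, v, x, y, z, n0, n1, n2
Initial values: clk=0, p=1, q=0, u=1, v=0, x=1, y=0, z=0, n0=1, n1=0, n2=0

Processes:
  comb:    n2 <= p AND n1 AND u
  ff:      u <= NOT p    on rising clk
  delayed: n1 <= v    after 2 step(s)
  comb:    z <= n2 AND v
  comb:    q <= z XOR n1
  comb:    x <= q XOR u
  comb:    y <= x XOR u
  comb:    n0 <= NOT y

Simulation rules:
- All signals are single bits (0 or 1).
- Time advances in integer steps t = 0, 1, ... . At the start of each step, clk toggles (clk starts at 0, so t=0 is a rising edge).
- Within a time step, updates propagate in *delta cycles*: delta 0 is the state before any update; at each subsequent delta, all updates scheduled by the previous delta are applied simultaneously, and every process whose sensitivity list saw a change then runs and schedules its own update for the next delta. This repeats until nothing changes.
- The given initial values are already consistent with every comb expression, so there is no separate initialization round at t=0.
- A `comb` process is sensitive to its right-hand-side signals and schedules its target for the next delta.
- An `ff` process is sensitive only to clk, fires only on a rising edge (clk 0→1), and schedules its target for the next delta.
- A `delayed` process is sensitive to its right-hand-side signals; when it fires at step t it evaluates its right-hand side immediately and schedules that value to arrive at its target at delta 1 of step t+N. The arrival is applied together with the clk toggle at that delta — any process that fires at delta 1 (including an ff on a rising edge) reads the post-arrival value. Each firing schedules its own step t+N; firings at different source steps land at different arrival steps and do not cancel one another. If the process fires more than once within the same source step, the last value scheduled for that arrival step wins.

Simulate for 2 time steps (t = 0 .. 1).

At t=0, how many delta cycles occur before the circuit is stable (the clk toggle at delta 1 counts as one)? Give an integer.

5

t0.Δ0 u=1 q=0 v=0 n2=0 x=1 clk=0 n0=1 n1=0 p=1 y=0 z=0
t0.Δ1 u=1 q=0 v=0 n2=0 x=1 clk=1 n0=1 n1=0 p=1 y=0 z=0
t0.Δ2 u=0 q=0 v=0 n2=0 x=1 clk=1 n0=1 n1=0 p=1 y=0 z=0
t0.Δ3 u=0 q=0 v=0 n2=0 x=0 clk=1 n0=1 n1=0 p=1 y=1 z=0
t0.Δ4 u=0 q=0 v=0 n2=0 x=0 clk=1 n0=0 n1=0 p=1 y=0 z=0
t0.Δ5 u=0 q=0 v=0 n2=0 x=0 clk=1 n0=1 n1=0 p=1 y=0 z=0
t1.Δ0 u=0 q=0 v=0 n2=0 x=0 clk=1 n0=1 n1=0 p=1 y=0 z=0
t1.Δ1 u=0 q=0 v=0 n2=0 x=0 clk=0 n0=1 n1=0 p=1 y=0 z=0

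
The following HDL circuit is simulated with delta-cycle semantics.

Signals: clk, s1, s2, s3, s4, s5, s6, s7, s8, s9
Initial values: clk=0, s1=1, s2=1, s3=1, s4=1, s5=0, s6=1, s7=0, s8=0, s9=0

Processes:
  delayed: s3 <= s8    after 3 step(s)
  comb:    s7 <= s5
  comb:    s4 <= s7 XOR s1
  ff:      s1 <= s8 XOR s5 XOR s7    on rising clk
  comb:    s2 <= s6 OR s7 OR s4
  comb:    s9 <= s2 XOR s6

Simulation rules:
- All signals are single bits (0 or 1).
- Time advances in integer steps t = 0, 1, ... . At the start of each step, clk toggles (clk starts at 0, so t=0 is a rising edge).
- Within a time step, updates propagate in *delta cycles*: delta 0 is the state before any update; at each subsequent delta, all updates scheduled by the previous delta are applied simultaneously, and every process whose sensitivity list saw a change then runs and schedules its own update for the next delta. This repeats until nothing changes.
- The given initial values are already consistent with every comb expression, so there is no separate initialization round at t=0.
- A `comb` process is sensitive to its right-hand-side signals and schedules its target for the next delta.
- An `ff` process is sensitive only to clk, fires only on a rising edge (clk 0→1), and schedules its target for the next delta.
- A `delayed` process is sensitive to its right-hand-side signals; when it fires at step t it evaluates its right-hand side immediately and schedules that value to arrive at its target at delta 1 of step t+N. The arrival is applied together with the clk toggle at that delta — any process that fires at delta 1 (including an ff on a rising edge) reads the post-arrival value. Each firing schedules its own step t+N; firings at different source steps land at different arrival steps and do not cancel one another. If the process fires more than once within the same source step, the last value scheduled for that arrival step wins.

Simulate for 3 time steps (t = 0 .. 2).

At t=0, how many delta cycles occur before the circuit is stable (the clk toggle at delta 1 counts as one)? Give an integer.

[bits: s9,s6,s1,s8,s4,s5,s2,s7,clk,s3]
t=0: Δ0=0110101001 Δ1=0110101011 Δ2=0100101011 Δ3=0100001011 | 3Δ
t=1: Δ0=0100001011 Δ1=0100001001 | 1Δ
t=2: Δ0=0100001001 Δ1=0100001011 | 1Δ

3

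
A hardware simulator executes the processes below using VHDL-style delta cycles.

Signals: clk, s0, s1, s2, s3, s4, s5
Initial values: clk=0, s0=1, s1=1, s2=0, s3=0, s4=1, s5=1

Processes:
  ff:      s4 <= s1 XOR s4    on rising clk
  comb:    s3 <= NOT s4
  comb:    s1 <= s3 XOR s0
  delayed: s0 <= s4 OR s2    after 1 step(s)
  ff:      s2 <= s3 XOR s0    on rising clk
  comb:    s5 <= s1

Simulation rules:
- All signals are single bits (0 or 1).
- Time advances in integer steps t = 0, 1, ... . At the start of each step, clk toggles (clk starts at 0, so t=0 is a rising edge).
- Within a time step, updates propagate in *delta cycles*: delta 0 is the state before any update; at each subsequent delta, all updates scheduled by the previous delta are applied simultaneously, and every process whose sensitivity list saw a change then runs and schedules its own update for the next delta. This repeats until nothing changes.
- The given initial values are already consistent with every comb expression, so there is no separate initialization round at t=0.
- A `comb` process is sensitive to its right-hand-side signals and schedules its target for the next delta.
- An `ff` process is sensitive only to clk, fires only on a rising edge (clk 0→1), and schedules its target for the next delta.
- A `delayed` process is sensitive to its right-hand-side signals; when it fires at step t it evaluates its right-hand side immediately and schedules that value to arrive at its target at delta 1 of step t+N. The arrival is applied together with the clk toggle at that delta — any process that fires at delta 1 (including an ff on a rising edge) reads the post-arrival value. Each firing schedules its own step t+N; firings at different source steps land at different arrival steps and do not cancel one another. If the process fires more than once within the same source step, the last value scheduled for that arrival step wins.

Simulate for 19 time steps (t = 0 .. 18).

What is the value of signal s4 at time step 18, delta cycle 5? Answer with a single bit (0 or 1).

[bits: s2,s5,s1,s3,clk,s4,s0]
t=0: Δ0=0110011 Δ1=0110111 Δ2=1110101 Δ3=1111101 Δ4=1101101 Δ5=1001101 | 5Δ
t=1: Δ0=1001101 Δ1=1001001 | 1Δ
t=2: Δ0=1001001 Δ1=1001101 Δ2=0001101 | 2Δ
t=3: Δ0=0001101 Δ1=0001000 Δ2=0011000 Δ3=0111000 | 3Δ
t=4: Δ0=0111000 Δ1=0111100 Δ2=1111110 Δ3=1110110 Δ4=1100110 Δ5=1000110 | 5Δ
t=5: Δ0=1000110 Δ1=1000011 Δ2=1010011 Δ3=1110011 | 3Δ
t=6: Δ0=1110011 Δ1=1110111 Δ2=1110101 Δ3=1111101 Δ4=1101101 Δ5=1001101 | 5Δ
t=7: Δ0=1001101 Δ1=1001001 | 1Δ
t=8: Δ0=1001001 Δ1=1001101 Δ2=0001101 | 2Δ
t=9: Δ0=0001101 Δ1=0001000 Δ2=0011000 Δ3=0111000 | 3Δ
t=10: Δ0=0111000 Δ1=0111100 Δ2=1111110 Δ3=1110110 Δ4=1100110 Δ5=1000110 | 5Δ
t=11: Δ0=1000110 Δ1=1000011 Δ2=1010011 Δ3=1110011 | 3Δ
t=12: Δ0=1110011 Δ1=1110111 Δ2=1110101 Δ3=1111101 Δ4=1101101 Δ5=1001101 | 5Δ
t=13: Δ0=1001101 Δ1=1001001 | 1Δ
t=14: Δ0=1001001 Δ1=1001101 Δ2=0001101 | 2Δ
t=15: Δ0=0001101 Δ1=0001000 Δ2=0011000 Δ3=0111000 | 3Δ
t=16: Δ0=0111000 Δ1=0111100 Δ2=1111110 Δ3=1110110 Δ4=1100110 Δ5=1000110 | 5Δ
t=17: Δ0=1000110 Δ1=1000011 Δ2=1010011 Δ3=1110011 | 3Δ
t=18: Δ0=1110011 Δ1=1110111 Δ2=1110101 Δ3=1111101 Δ4=1101101 Δ5=1001101 | 5Δ

0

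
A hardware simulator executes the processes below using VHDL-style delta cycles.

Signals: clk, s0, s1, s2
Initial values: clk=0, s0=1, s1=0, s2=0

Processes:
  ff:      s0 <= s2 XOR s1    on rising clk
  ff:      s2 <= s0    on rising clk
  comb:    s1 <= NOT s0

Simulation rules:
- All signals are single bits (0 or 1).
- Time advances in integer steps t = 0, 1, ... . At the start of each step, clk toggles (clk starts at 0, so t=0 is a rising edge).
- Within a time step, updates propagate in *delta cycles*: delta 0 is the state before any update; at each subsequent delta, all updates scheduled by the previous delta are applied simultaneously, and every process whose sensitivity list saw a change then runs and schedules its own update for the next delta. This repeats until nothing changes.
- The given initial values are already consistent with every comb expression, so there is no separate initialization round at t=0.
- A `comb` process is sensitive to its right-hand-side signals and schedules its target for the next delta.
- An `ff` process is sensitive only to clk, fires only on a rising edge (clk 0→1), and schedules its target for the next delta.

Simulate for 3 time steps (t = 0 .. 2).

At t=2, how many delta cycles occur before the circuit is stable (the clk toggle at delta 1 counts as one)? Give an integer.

2

t=0 Δ0: s1=0 s0=1 clk=0 s2=0
  Δ1: clk:0→1
  Δ2: s0:1→0, s2:0→1
  Δ3: s1:0→1
  (3Δ to stable)
t=1 Δ0: s1=1 s0=0 clk=1 s2=1
  Δ1: clk:1→0
  (1Δ to stable)
t=2 Δ0: s1=1 s0=0 clk=0 s2=1
  Δ1: clk:0→1
  Δ2: s2:1→0
  (2Δ to stable)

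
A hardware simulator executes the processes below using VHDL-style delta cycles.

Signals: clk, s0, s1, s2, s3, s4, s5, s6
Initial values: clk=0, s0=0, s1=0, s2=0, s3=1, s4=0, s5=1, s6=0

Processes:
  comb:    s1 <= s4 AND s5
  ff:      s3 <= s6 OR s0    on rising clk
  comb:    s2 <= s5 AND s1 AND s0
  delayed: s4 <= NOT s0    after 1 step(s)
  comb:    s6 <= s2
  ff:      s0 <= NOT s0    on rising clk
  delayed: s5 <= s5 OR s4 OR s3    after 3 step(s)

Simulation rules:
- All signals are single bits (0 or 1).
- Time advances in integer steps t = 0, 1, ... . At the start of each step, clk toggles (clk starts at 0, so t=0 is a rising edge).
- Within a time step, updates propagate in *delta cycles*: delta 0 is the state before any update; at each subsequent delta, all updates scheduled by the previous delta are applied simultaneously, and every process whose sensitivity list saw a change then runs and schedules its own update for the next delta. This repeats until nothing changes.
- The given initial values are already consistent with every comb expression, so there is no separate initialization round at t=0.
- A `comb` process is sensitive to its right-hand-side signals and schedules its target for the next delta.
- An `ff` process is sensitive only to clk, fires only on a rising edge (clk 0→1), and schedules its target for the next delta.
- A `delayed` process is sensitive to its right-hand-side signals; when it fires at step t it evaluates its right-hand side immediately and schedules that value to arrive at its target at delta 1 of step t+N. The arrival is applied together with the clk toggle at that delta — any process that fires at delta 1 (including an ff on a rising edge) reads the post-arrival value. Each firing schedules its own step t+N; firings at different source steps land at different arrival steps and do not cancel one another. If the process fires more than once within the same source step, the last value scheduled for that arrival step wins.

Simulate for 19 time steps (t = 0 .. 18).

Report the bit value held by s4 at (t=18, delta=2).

0

[bits: s4,s2,clk,s5,s6,s0,s3,s1]
t=0: Δ0=00010010 Δ1=00110010 Δ2=00110100 | 2Δ
t=1: Δ0=00110100 Δ1=00010100 | 1Δ
t=2: Δ0=00010100 Δ1=00110100 Δ2=00110010 | 2Δ
t=3: Δ0=00110010 Δ1=10010010 Δ2=10010011 | 2Δ
t=4: Δ0=10010011 Δ1=10110011 Δ2=10110101 Δ3=11110101 Δ4=11111101 | 4Δ
t=5: Δ0=11111101 Δ1=01011101 Δ2=01011100 Δ3=00011100 Δ4=00010100 | 4Δ
t=6: Δ0=00010100 Δ1=00110100 Δ2=00110010 | 2Δ
t=7: Δ0=00110010 Δ1=10010010 Δ2=10010011 | 2Δ
t=8: Δ0=10010011 Δ1=10110011 Δ2=10110101 Δ3=11110101 Δ4=11111101 | 4Δ
t=9: Δ0=11111101 Δ1=01011101 Δ2=01011100 Δ3=00011100 Δ4=00010100 | 4Δ
t=10: Δ0=00010100 Δ1=00110100 Δ2=00110010 | 2Δ
t=11: Δ0=00110010 Δ1=10010010 Δ2=10010011 | 2Δ
t=12: Δ0=10010011 Δ1=10110011 Δ2=10110101 Δ3=11110101 Δ4=11111101 | 4Δ
t=13: Δ0=11111101 Δ1=01011101 Δ2=01011100 Δ3=00011100 Δ4=00010100 | 4Δ
t=14: Δ0=00010100 Δ1=00110100 Δ2=00110010 | 2Δ
t=15: Δ0=00110010 Δ1=10010010 Δ2=10010011 | 2Δ
t=16: Δ0=10010011 Δ1=10110011 Δ2=10110101 Δ3=11110101 Δ4=11111101 | 4Δ
t=17: Δ0=11111101 Δ1=01011101 Δ2=01011100 Δ3=00011100 Δ4=00010100 | 4Δ
t=18: Δ0=00010100 Δ1=00110100 Δ2=00110010 | 2Δ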